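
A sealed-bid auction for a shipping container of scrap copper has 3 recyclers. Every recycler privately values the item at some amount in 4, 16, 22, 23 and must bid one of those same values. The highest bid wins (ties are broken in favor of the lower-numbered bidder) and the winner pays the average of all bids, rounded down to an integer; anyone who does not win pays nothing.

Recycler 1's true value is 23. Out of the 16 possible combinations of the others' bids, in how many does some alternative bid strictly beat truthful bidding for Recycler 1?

Others bid (4, 4): truth gives 13; bid 4 gives 19 > 13. Violating.
Others bid (4, 16): truth gives 9; bid 16 gives 11 > 9. Violating.
Others bid (16, 4): truth gives 9; bid 16 gives 11 > 9. Violating.
Others bid (16, 16): truth gives 5; bid 16 gives 7 > 5. Violating.
Others bid (4, 22): truth gives 7; no alternative beats it.
Others bid (4, 23): truth gives 7; no alternative beats it.
(Checking all 16 profiles: 4 have a profitable deviation, 12 do not.)

4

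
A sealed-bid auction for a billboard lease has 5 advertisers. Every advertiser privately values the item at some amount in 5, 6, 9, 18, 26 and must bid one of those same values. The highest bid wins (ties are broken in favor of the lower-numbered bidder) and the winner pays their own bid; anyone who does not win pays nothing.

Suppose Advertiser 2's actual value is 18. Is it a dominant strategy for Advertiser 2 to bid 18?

No

Consider the case where Advertiser 1 bids 5, Advertiser 3 bids 5, Advertiser 4 bids 5 and Advertiser 5 bids 5.
Truthful bid 18: wins, pays 18, utility 18 - 18 = 0.
Bid 6 instead: wins, pays 6, utility 18 - 6 = 12.
Since 12 > 0, bidding 6 is strictly better here, so truthful bidding is not dominant.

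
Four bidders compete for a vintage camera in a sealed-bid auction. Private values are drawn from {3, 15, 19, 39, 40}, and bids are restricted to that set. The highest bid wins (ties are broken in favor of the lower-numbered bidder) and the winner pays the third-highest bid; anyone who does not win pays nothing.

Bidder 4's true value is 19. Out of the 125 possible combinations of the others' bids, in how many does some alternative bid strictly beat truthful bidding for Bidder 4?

24

Others bid (3, 3, 19): truth gives 0; bid 39 gives 16 > 0. Violating.
Others bid (3, 3, 39): truth gives 0; bid 40 gives 16 > 0. Violating.
Others bid (3, 15, 19): truth gives 0; bid 39 gives 4 > 0. Violating.
Others bid (3, 15, 39): truth gives 0; bid 40 gives 4 > 0. Violating.
Others bid (3, 3, 3): truth gives 16; no alternative beats it.
Others bid (3, 3, 15): truth gives 16; no alternative beats it.
(Checking all 125 profiles: 24 have a profitable deviation, 101 do not.)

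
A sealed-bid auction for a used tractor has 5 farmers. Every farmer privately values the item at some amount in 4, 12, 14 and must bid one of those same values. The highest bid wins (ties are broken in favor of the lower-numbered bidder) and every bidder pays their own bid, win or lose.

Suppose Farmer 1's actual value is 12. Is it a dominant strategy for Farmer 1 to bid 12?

Consider the case where Farmer 2 bids 4, Farmer 3 bids 4, Farmer 4 bids 4 and Farmer 5 bids 4.
Truthful bid 12: wins, pays 12, utility 12 - 12 = 0.
Bid 4 instead: wins, pays 4, utility 12 - 4 = 8.
Since 8 > 0, bidding 4 is strictly better here, so truthful bidding is not dominant.

No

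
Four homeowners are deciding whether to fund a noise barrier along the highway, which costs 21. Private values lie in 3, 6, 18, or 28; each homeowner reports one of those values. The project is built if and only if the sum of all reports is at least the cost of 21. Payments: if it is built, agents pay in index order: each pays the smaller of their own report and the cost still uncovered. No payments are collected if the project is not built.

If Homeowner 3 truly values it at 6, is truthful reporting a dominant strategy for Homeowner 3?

Consider the case where Homeowner 1 reports 3, Homeowner 2 reports 3 and Homeowner 4 reports 18.
Truthful report 6: project built, pays 6, utility 6 - 6 = 0.
Report 3 instead: project built, pays 3, utility 6 - 3 = 3.
Since 3 > 0, reporting 3 is strictly better here, so truthful reporting is not dominant.

No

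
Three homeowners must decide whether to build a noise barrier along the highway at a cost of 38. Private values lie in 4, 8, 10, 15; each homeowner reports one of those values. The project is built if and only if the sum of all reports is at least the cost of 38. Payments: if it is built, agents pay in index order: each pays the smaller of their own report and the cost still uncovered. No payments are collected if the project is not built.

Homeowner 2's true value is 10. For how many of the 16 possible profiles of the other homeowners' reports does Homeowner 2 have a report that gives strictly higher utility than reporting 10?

Others report (15, 15): truth gives 0; report 8 gives 2 > 0. Violating.
Others report (4, 4): truth gives 0; no alternative beats it.
Others report (4, 8): truth gives 0; no alternative beats it.
(Checking all 16 profiles: 1 has a profitable deviation, 15 do not.)

1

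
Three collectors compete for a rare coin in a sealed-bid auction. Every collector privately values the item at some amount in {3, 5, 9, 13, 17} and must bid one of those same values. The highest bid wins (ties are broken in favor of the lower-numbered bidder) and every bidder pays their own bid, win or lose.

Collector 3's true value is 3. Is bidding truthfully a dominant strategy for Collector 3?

No

Consider the case where Collector 1 bids 3 and Collector 2 bids 3.
Truthful bid 3: loses but pays 3, utility -3.
Bid 5 instead: wins, pays 5, utility 3 - 5 = -2.
Since -2 > -3, bidding 5 is strictly better here, so truthful bidding is not dominant.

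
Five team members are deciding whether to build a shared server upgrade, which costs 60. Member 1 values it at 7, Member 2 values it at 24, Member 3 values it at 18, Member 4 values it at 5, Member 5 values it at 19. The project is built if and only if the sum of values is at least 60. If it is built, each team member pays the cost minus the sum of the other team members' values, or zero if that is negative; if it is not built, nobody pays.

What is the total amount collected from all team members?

22

Total value 73 ≥ cost 60, so it is built.
Member 1: others sum to 66; max(0, 60 - 66) = 0.
Member 2: others sum to 49; max(0, 60 - 49) = 11.
Member 3: others sum to 55; max(0, 60 - 55) = 5.
Member 4: others sum to 68; max(0, 60 - 68) = 0.
Member 5: others sum to 54; max(0, 60 - 54) = 6.
Total collected = 0 + 11 + 5 + 0 + 6 = 22.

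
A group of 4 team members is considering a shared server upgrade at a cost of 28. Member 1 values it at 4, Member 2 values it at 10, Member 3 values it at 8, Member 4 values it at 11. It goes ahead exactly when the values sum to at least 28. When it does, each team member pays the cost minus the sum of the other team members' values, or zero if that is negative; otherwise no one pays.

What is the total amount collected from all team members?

Total value 33 ≥ cost 28, so it is built.
Member 1: others sum to 29; max(0, 28 - 29) = 0.
Member 2: others sum to 23; max(0, 28 - 23) = 5.
Member 3: others sum to 25; max(0, 28 - 25) = 3.
Member 4: others sum to 22; max(0, 28 - 22) = 6.
Total collected = 0 + 5 + 3 + 6 = 14.

14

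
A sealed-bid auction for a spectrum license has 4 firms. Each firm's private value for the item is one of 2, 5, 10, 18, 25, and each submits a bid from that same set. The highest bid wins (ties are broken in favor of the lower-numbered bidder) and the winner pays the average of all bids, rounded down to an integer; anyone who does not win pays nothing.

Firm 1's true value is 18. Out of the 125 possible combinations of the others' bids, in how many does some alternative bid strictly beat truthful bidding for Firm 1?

60

Others bid (2, 2, 2): truth gives 12; bid 2 gives 16 > 12. Violating.
Others bid (2, 2, 5): truth gives 12; bid 5 gives 15 > 12. Violating.
Others bid (2, 2, 10): truth gives 10; bid 10 gives 12 > 10. Violating.
Others bid (2, 2, 25): truth gives 0; bid 25 gives 5 > 0. Violating.
Others bid (2, 2, 18): truth gives 8; no alternative beats it.
Others bid (2, 5, 18): truth gives 8; no alternative beats it.
(Checking all 125 profiles: 60 have a profitable deviation, 65 do not.)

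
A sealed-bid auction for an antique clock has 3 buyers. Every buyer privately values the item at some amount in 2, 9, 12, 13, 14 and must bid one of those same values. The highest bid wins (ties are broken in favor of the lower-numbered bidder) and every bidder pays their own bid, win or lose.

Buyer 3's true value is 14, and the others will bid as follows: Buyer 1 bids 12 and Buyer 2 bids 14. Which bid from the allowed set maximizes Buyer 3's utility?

2

Bid 2: loses but pays 2, utility -2.
Bid 9: loses but pays 9, utility -9.
Bid 12: loses but pays 12, utility -12.
Bid 13: loses but pays 13, utility -13.
Bid 14: loses but pays 14, utility -14.
The best choice is 2 with utility -2.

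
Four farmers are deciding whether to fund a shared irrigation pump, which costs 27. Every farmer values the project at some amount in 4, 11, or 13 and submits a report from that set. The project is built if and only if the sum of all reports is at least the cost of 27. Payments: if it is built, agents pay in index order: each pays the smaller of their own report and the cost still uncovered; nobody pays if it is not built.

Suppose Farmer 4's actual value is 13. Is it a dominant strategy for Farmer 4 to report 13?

Check each profile of the others' reports and compare truth against every alternative report.
Others report (4, 11, 13): truth gives 13, best alternative gives 13.
Others report (4, 13, 11): truth gives 13, best alternative gives 13.
Others report (4, 13, 13): truth gives 13, best alternative gives 13.
Others report (11, 4, 13): truth gives 13, best alternative gives 13.
Others report (11, 11, 11): truth gives 13, best alternative gives 13.
Others report (11, 11, 13): truth gives 13, best alternative gives 13.
(Remaining 21 profiles checked similarly; truth is weakly best in each.)
In every case the truthful report is at least as good as any alternative, so it is a dominant strategy.

Yes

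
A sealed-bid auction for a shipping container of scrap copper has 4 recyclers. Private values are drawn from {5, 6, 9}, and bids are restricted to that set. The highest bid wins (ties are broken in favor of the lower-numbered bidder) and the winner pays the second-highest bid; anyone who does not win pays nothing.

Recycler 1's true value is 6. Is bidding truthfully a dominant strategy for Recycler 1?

Check each profile of the others' bids and compare truth against every alternative bid.
Others bid (5, 5, 5): truth gives 1, best alternative gives 1.
Others bid (5, 5, 6): truth gives 0, best alternative gives 0.
Others bid (5, 5, 9): truth gives 0, best alternative gives 0.
Others bid (5, 6, 5): truth gives 0, best alternative gives 0.
Others bid (5, 6, 6): truth gives 0, best alternative gives 0.
Others bid (5, 6, 9): truth gives 0, best alternative gives 0.
(Remaining 21 profiles checked similarly; truth is weakly best in each.)
In every case the truthful bid is at least as good as any alternative, so it is a dominant strategy.

Yes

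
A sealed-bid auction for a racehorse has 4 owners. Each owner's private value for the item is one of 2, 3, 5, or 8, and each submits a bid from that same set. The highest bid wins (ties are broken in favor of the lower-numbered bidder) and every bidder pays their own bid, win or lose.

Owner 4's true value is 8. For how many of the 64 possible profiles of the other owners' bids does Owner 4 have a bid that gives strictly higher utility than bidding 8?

Others bid (2, 2, 2): truth gives 0; bid 3 gives 5 > 0. Violating.
Others bid (2, 2, 3): truth gives 0; bid 5 gives 3 > 0. Violating.
Others bid (2, 2, 8): truth gives -8; bid 2 gives -2 > -8. Violating.
Others bid (2, 3, 2): truth gives 0; bid 5 gives 3 > 0. Violating.
Others bid (2, 2, 5): truth gives 0; no alternative beats it.
Others bid (2, 3, 5): truth gives 0; no alternative beats it.
(Checking all 64 profiles: 45 have a profitable deviation, 19 do not.)

45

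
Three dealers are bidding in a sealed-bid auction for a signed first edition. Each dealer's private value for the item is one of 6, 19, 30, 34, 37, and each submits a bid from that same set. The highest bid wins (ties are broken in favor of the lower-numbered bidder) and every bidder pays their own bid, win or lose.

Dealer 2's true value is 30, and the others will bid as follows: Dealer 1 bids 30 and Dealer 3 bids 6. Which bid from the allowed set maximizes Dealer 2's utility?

Bid 6: loses but pays 6, utility -6.
Bid 19: loses but pays 19, utility -19.
Bid 30: loses but pays 30, utility -30.
Bid 34: wins, pays 34, utility 30 - 34 = -4.
Bid 37: wins, pays 37, utility 30 - 37 = -7.
The best choice is 34 with utility -4.

34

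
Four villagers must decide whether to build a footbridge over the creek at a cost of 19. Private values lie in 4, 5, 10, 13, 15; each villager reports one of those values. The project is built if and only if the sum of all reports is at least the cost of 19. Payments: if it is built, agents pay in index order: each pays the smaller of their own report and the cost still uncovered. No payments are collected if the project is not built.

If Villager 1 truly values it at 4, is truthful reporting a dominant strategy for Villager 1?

Yes

Check each profile of the others' reports and compare truth against every alternative report.
Others report (4, 4, 10): truth gives 0, best alternative gives -1.
Others report (4, 4, 13): truth gives 0, best alternative gives -1.
Others report (4, 4, 15): truth gives 0, best alternative gives -1.
Others report (4, 5, 5): truth gives 0, best alternative gives -1.
Others report (4, 5, 10): truth gives 0, best alternative gives -1.
Others report (4, 5, 13): truth gives 0, best alternative gives -1.
(Remaining 119 profiles checked similarly; truth is weakly best in each.)
In every case the truthful report is at least as good as any alternative, so it is a dominant strategy.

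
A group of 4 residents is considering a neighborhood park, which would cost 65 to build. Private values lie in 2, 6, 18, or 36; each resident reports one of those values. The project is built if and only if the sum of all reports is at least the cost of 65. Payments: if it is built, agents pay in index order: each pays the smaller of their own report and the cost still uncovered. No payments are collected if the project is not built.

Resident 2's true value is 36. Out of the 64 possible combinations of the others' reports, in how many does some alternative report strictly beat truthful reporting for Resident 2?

29

Others report (2, 18, 36): truth gives 0; report 18 gives 18 > 0. Violating.
Others report (2, 36, 18): truth gives 0; report 18 gives 18 > 0. Violating.
Others report (2, 36, 36): truth gives 0; report 2 gives 34 > 0. Violating.
Others report (6, 6, 36): truth gives 0; report 18 gives 18 > 0. Violating.
Others report (2, 2, 2): truth gives 0; no alternative beats it.
Others report (2, 2, 6): truth gives 0; no alternative beats it.
(Checking all 64 profiles: 29 have a profitable deviation, 35 do not.)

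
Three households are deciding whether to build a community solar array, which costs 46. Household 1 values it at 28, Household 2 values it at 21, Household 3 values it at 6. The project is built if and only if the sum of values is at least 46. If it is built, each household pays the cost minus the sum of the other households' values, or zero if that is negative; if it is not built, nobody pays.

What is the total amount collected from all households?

Total value 55 ≥ cost 46, so it is built.
Household 1: others sum to 27; max(0, 46 - 27) = 19.
Household 2: others sum to 34; max(0, 46 - 34) = 12.
Household 3: others sum to 49; max(0, 46 - 49) = 0.
Total collected = 19 + 12 + 0 = 31.

31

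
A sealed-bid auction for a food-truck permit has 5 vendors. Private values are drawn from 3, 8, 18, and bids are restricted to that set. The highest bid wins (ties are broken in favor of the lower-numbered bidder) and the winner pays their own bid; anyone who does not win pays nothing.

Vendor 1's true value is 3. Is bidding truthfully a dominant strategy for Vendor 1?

Yes

Check each profile of the others' bids and compare truth against every alternative bid.
Others bid (3, 3, 3, 3): truth gives 0, best alternative gives -5.
Others bid (3, 3, 3, 8): truth gives 0, best alternative gives -5.
Others bid (3, 3, 8, 3): truth gives 0, best alternative gives -5.
Others bid (3, 3, 8, 8): truth gives 0, best alternative gives -5.
Others bid (3, 8, 3, 3): truth gives 0, best alternative gives -5.
Others bid (3, 8, 3, 8): truth gives 0, best alternative gives -5.
(Remaining 75 profiles checked similarly; truth is weakly best in each.)
In every case the truthful bid is at least as good as any alternative, so it is a dominant strategy.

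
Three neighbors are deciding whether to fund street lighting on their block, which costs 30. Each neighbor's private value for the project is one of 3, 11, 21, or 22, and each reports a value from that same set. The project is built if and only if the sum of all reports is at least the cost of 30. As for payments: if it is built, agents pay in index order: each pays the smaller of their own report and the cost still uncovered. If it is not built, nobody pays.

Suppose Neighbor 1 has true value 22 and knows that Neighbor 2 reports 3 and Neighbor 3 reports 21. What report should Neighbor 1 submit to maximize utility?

11

Report 3: project not built, utility 0.
Report 11: project built, pays 11, utility 22 - 11 = 11.
Report 21: project built, pays 21, utility 22 - 21 = 1.
Report 22: project built, pays 22, utility 22 - 22 = 0.
The best choice is 11 with utility 11.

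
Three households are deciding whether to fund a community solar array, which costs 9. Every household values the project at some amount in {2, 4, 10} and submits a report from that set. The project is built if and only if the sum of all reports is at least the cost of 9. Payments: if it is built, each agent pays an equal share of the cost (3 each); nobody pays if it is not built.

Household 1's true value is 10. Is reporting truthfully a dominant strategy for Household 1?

Yes

Check each profile of the others' reports and compare truth against every alternative report.
Others report (2, 2): truth gives 7, best alternative gives 0.
Others report (2, 4): truth gives 7, best alternative gives 7.
Others report (2, 10): truth gives 7, best alternative gives 7.
Others report (4, 2): truth gives 7, best alternative gives 7.
Others report (4, 4): truth gives 7, best alternative gives 7.
Others report (4, 10): truth gives 7, best alternative gives 7.
(Remaining 3 profiles checked similarly; truth is weakly best in each.)
In every case the truthful report is at least as good as any alternative, so it is a dominant strategy.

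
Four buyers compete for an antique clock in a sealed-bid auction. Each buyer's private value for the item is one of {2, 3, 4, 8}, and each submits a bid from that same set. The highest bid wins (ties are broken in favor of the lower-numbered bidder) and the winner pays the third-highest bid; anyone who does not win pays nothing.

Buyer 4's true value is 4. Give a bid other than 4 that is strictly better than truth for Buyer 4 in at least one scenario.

Suppose Buyer 1 bids 2, Buyer 2 bids 2 and Buyer 3 bids 4.
Bid 4: loses, pays 0, utility 0.
Bid 8: wins, pays 2, utility 4 - 2 = 2.
So bidding 8 beats truth here (2 > 0).

8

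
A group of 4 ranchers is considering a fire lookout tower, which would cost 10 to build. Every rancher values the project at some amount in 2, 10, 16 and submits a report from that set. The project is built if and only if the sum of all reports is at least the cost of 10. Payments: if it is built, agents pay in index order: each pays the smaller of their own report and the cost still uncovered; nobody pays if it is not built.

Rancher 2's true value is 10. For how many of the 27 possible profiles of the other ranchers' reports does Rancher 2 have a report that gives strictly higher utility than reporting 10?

Others report (2, 2, 10): truth gives 2; report 2 gives 8 > 2. Violating.
Others report (2, 2, 16): truth gives 2; report 2 gives 8 > 2. Violating.
Others report (2, 10, 2): truth gives 2; report 2 gives 8 > 2. Violating.
Others report (2, 10, 10): truth gives 2; report 2 gives 8 > 2. Violating.
Others report (2, 2, 2): truth gives 2; no alternative beats it.
Others report (10, 2, 2): truth gives 10; no alternative beats it.
(Checking all 27 profiles: 8 have a profitable deviation, 19 do not.)

8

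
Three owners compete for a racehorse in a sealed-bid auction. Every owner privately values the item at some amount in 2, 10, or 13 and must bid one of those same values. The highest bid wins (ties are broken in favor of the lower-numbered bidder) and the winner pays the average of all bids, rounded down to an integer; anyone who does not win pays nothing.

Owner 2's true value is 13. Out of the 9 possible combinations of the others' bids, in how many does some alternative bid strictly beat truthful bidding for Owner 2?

2

Others bid (2, 2): truth gives 8; bid 10 gives 9 > 8. Violating.
Others bid (2, 10): truth gives 5; bid 10 gives 6 > 5. Violating.
Others bid (2, 13): truth gives 4; no alternative beats it.
Others bid (10, 2): truth gives 5; no alternative beats it.
(Checking all 9 profiles: 2 have a profitable deviation, 7 do not.)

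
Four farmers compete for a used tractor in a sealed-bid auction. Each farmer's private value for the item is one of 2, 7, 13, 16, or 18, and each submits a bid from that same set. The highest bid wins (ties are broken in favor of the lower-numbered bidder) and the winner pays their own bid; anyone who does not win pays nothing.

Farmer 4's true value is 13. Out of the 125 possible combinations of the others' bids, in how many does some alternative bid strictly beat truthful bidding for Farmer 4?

1

Others bid (2, 2, 2): truth gives 0; bid 7 gives 6 > 0. Violating.
Others bid (2, 2, 7): truth gives 0; no alternative beats it.
Others bid (2, 2, 13): truth gives 0; no alternative beats it.
(Checking all 125 profiles: 1 has a profitable deviation, 124 do not.)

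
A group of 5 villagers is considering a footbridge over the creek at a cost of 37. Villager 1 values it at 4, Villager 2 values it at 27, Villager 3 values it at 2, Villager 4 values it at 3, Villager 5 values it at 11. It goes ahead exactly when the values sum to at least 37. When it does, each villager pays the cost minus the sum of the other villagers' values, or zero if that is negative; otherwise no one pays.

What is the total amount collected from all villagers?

Total value 47 ≥ cost 37, so it is built.
Villager 1: others sum to 43; max(0, 37 - 43) = 0.
Villager 2: others sum to 20; max(0, 37 - 20) = 17.
Villager 3: others sum to 45; max(0, 37 - 45) = 0.
Villager 4: others sum to 44; max(0, 37 - 44) = 0.
Villager 5: others sum to 36; max(0, 37 - 36) = 1.
Total collected = 0 + 17 + 0 + 0 + 1 = 18.

18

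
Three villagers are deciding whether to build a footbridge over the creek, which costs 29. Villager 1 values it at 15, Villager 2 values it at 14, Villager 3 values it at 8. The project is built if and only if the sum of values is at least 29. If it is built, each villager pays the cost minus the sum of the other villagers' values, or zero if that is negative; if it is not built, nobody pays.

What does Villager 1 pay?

7

Total value 37 ≥ cost 29, so the project is built.
The other villagers' values sum to 22.
Cost minus that sum is 29 - 22 = 7.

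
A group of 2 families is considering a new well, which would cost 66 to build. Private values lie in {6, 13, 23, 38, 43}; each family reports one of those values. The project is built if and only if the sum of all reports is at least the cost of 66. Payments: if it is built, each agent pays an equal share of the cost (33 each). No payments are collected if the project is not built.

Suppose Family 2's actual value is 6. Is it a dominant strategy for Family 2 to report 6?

Check each profile of the others' reports and compare truth against every alternative report.
Others report (6): truth gives 0, best alternative gives 0.
Others report (13): truth gives 0, best alternative gives 0.
Others report (23): truth gives 0, best alternative gives 0.
Others report (38): truth gives 0, best alternative gives 0.
Others report (43): truth gives 0, best alternative gives 0.
In every case the truthful report is at least as good as any alternative, so it is a dominant strategy.

Yes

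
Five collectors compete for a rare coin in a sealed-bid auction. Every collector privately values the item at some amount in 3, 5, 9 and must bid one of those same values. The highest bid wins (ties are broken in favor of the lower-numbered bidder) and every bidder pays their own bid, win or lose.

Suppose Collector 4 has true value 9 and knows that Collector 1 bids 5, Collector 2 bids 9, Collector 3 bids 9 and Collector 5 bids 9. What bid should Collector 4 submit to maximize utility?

3

Bid 3: loses but pays 3, utility -3.
Bid 5: loses but pays 5, utility -5.
Bid 9: loses but pays 9, utility -9.
The best choice is 3 with utility -3.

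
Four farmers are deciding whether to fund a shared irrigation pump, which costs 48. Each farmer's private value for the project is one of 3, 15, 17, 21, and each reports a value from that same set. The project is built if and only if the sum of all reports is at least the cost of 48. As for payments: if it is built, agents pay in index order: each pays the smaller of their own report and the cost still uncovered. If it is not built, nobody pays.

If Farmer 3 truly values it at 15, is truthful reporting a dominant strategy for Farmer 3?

No

Consider the case where Farmer 1 reports 3, Farmer 2 reports 21 and Farmer 4 reports 21.
Truthful report 15: project built, pays 15, utility 15 - 15 = 0.
Report 3 instead: project built, pays 3, utility 15 - 3 = 12.
Since 12 > 0, reporting 3 is strictly better here, so truthful reporting is not dominant.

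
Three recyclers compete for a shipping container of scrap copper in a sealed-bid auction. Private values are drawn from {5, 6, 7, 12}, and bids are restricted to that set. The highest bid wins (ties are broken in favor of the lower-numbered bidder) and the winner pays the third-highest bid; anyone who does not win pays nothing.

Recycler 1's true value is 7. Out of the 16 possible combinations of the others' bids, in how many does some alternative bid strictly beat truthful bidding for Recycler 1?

Others bid (5, 12): truth gives 0; bid 12 gives 2 > 0. Violating.
Others bid (6, 12): truth gives 0; bid 12 gives 1 > 0. Violating.
Others bid (12, 5): truth gives 0; bid 12 gives 2 > 0. Violating.
Others bid (12, 6): truth gives 0; bid 12 gives 1 > 0. Violating.
Others bid (5, 5): truth gives 2; no alternative beats it.
Others bid (5, 6): truth gives 2; no alternative beats it.
(Checking all 16 profiles: 4 have a profitable deviation, 12 do not.)

4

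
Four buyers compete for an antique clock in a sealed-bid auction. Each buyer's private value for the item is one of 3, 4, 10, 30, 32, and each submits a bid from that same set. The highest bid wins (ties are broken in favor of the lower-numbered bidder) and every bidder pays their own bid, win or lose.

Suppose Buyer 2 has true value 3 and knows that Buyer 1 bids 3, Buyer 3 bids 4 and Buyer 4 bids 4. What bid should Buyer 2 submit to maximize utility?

4

Bid 3: loses but pays 3, utility -3.
Bid 4: wins, pays 4, utility 3 - 4 = -1.
Bid 10: wins, pays 10, utility 3 - 10 = -7.
Bid 30: wins, pays 30, utility 3 - 30 = -27.
Bid 32: wins, pays 32, utility 3 - 32 = -29.
The best choice is 4 with utility -1.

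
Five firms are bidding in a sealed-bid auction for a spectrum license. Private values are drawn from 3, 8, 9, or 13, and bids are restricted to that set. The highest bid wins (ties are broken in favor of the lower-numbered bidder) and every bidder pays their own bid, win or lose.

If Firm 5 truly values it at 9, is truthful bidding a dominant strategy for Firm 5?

No

Consider the case where Firm 1 bids 3, Firm 2 bids 3, Firm 3 bids 3 and Firm 4 bids 3.
Truthful bid 9: wins, pays 9, utility 9 - 9 = 0.
Bid 8 instead: wins, pays 8, utility 9 - 8 = 1.
Since 1 > 0, bidding 8 is strictly better here, so truthful bidding is not dominant.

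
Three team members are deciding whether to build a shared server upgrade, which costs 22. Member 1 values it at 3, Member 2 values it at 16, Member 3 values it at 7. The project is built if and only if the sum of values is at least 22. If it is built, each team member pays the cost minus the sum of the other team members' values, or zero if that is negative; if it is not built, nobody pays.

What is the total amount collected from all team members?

Total value 26 ≥ cost 22, so it is built.
Member 1: others sum to 23; max(0, 22 - 23) = 0.
Member 2: others sum to 10; max(0, 22 - 10) = 12.
Member 3: others sum to 19; max(0, 22 - 19) = 3.
Total collected = 0 + 12 + 3 = 15.

15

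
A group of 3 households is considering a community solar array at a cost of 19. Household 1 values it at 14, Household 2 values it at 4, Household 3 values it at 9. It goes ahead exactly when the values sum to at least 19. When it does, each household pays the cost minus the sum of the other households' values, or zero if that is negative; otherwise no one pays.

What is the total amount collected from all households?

7

Total value 27 ≥ cost 19, so it is built.
Household 1: others sum to 13; max(0, 19 - 13) = 6.
Household 2: others sum to 23; max(0, 19 - 23) = 0.
Household 3: others sum to 18; max(0, 19 - 18) = 1.
Total collected = 6 + 0 + 1 = 7.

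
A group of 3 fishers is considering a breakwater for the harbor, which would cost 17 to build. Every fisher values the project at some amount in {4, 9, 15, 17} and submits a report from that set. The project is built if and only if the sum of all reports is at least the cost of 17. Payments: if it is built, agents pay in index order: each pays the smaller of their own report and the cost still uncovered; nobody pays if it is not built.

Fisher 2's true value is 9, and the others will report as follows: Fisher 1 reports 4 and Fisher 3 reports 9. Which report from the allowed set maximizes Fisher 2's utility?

Report 4: project built, pays 4, utility 9 - 4 = 5.
Report 9: project built, pays 9, utility 9 - 9 = 0.
Report 15: project built, pays 13, utility 9 - 13 = -4.
Report 17: project built, pays 13, utility 9 - 13 = -4.
The best choice is 4 with utility 5.

4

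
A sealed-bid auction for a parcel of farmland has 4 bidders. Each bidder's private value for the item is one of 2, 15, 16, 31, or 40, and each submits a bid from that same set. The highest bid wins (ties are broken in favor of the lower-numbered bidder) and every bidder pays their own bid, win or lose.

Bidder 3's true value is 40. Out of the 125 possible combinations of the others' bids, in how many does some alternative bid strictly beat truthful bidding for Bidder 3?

Others bid (2, 2, 2): truth gives 0; bid 15 gives 25 > 0. Violating.
Others bid (2, 2, 15): truth gives 0; bid 15 gives 25 > 0. Violating.
Others bid (2, 2, 16): truth gives 0; bid 16 gives 24 > 0. Violating.
Others bid (2, 2, 31): truth gives 0; bid 31 gives 9 > 0. Violating.
Others bid (2, 2, 40): truth gives 0; no alternative beats it.
Others bid (2, 15, 40): truth gives 0; no alternative beats it.
(Checking all 125 profiles: 81 have a profitable deviation, 44 do not.)

81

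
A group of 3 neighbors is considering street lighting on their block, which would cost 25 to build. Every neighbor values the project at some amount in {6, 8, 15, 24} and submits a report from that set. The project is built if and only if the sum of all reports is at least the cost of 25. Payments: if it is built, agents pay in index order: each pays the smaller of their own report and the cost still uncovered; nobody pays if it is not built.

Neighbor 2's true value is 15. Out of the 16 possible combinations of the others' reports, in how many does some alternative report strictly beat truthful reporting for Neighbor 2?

8

Others report (6, 15): truth gives 0; report 6 gives 9 > 0. Violating.
Others report (6, 24): truth gives 0; report 6 gives 9 > 0. Violating.
Others report (8, 15): truth gives 0; report 6 gives 9 > 0. Violating.
Others report (8, 24): truth gives 0; report 6 gives 9 > 0. Violating.
Others report (6, 6): truth gives 0; no alternative beats it.
Others report (6, 8): truth gives 0; no alternative beats it.
(Checking all 16 profiles: 8 have a profitable deviation, 8 do not.)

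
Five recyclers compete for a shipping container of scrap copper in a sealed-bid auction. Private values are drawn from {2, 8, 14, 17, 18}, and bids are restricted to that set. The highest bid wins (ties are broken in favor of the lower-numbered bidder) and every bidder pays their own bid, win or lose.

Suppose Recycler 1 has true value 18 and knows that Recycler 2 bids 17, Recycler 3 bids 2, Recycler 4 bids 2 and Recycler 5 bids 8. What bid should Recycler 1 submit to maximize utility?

17

Bid 2: loses but pays 2, utility -2.
Bid 8: loses but pays 8, utility -8.
Bid 14: loses but pays 14, utility -14.
Bid 17: wins, pays 17, utility 18 - 17 = 1.
Bid 18: wins, pays 18, utility 18 - 18 = 0.
The best choice is 17 with utility 1.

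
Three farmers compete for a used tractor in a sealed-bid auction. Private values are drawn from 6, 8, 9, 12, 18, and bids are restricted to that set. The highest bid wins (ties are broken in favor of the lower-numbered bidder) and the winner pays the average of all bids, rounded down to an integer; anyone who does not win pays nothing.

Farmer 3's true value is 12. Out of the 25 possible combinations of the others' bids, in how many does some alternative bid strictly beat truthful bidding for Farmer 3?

Others bid (6, 6): truth gives 4; bid 8 gives 6 > 4. Violating.
Others bid (6, 8): truth gives 4; bid 9 gives 5 > 4. Violating.
Others bid (8, 6): truth gives 4; bid 9 gives 5 > 4. Violating.
Others bid (8, 8): truth gives 3; bid 9 gives 4 > 3. Violating.
Others bid (6, 9): truth gives 3; no alternative beats it.
Others bid (6, 12): truth gives 0; no alternative beats it.
(Checking all 25 profiles: 4 have a profitable deviation, 21 do not.)

4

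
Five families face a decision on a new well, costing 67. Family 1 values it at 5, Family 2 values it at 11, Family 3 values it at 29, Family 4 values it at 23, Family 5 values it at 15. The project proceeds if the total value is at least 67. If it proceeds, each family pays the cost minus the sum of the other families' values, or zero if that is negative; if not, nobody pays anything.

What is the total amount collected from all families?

20

Total value 83 ≥ cost 67, so it is built.
Family 1: others sum to 78; max(0, 67 - 78) = 0.
Family 2: others sum to 72; max(0, 67 - 72) = 0.
Family 3: others sum to 54; max(0, 67 - 54) = 13.
Family 4: others sum to 60; max(0, 67 - 60) = 7.
Family 5: others sum to 68; max(0, 67 - 68) = 0.
Total collected = 0 + 0 + 13 + 7 + 0 = 20.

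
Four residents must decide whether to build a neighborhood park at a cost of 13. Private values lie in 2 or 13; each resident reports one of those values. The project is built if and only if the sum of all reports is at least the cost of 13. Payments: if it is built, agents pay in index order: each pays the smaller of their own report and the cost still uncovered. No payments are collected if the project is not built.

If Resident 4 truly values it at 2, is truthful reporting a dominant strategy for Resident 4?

Check each profile of the others' reports and compare truth against every alternative report.
Others report (2, 2, 2): truth gives 0, best alternative gives -5.
Others report (2, 2, 13): truth gives 2, best alternative gives 2.
Others report (2, 13, 2): truth gives 2, best alternative gives 2.
Others report (2, 13, 13): truth gives 2, best alternative gives 2.
Others report (13, 2, 2): truth gives 2, best alternative gives 2.
Others report (13, 2, 13): truth gives 2, best alternative gives 2.
(Remaining 2 profiles checked similarly; truth is weakly best in each.)
In every case the truthful report is at least as good as any alternative, so it is a dominant strategy.

Yes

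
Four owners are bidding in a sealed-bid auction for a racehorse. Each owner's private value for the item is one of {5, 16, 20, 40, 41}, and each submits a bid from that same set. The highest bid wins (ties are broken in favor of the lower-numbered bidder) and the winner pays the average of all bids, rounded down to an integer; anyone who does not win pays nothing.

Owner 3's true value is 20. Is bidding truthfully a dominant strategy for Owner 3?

No

Consider the case where Owner 1 bids 5, Owner 2 bids 5 and Owner 4 bids 5.
Truthful bid 20: wins, pays 8, utility 20 - 8 = 12.
Bid 16 instead: wins, pays 7, utility 20 - 7 = 13.
Since 13 > 12, bidding 16 is strictly better here, so truthful bidding is not dominant.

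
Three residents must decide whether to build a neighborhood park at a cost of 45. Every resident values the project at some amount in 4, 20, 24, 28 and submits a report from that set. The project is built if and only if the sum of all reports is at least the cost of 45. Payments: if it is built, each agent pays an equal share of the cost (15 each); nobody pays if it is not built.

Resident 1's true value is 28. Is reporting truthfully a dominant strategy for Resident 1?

Yes

Check each profile of the others' reports and compare truth against every alternative report.
Others report (4, 20): truth gives 13, best alternative gives 13.
Others report (4, 24): truth gives 13, best alternative gives 13.
Others report (4, 28): truth gives 13, best alternative gives 13.
Others report (20, 4): truth gives 13, best alternative gives 13.
Others report (20, 20): truth gives 13, best alternative gives 13.
Others report (20, 24): truth gives 13, best alternative gives 13.
(Remaining 10 profiles checked similarly; truth is weakly best in each.)
In every case the truthful report is at least as good as any alternative, so it is a dominant strategy.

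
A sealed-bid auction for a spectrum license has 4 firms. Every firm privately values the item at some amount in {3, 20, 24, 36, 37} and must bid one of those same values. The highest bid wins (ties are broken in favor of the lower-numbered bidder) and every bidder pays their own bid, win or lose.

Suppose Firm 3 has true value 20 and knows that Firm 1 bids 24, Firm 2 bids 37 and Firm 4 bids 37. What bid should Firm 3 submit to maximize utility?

3

Bid 3: loses but pays 3, utility -3.
Bid 20: loses but pays 20, utility -20.
Bid 24: loses but pays 24, utility -24.
Bid 36: loses but pays 36, utility -36.
Bid 37: loses but pays 37, utility -37.
The best choice is 3 with utility -3.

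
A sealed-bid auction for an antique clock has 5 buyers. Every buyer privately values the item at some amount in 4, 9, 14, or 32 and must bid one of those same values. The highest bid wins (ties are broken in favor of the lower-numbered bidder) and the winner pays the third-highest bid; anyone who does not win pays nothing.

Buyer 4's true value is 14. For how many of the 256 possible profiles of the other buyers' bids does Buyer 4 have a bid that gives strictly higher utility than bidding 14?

32

Others bid (4, 4, 4, 32): truth gives 0; bid 32 gives 10 > 0. Violating.
Others bid (4, 4, 9, 32): truth gives 0; bid 32 gives 5 > 0. Violating.
Others bid (4, 4, 14, 4): truth gives 0; bid 32 gives 10 > 0. Violating.
Others bid (4, 4, 14, 9): truth gives 0; bid 32 gives 5 > 0. Violating.
Others bid (4, 4, 4, 4): truth gives 10; no alternative beats it.
Others bid (4, 4, 4, 9): truth gives 10; no alternative beats it.
(Checking all 256 profiles: 32 have a profitable deviation, 224 do not.)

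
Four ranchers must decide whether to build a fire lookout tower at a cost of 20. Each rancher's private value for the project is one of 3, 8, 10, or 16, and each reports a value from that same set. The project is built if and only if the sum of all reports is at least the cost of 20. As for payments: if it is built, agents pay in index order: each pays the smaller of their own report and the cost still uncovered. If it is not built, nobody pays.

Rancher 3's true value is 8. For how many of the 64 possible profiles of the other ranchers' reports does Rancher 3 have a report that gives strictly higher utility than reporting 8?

17

Others report (3, 3, 16): truth gives 0; report 3 gives 5 > 0. Violating.
Others report (3, 8, 8): truth gives 0; report 3 gives 5 > 0. Violating.
Others report (3, 8, 10): truth gives 0; report 3 gives 5 > 0. Violating.
Others report (3, 8, 16): truth gives 0; report 3 gives 5 > 0. Violating.
Others report (3, 3, 3): truth gives 0; no alternative beats it.
Others report (3, 3, 8): truth gives 0; no alternative beats it.
(Checking all 64 profiles: 17 have a profitable deviation, 47 do not.)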